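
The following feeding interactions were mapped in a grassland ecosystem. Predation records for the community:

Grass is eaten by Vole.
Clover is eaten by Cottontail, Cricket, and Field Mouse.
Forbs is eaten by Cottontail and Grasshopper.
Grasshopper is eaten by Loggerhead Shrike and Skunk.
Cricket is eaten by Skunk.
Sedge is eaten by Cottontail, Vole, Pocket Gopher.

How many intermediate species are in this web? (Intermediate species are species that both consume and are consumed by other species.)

Intermediate species (has both prey and predators): Grasshopper, Cricket.
Count: 2.

2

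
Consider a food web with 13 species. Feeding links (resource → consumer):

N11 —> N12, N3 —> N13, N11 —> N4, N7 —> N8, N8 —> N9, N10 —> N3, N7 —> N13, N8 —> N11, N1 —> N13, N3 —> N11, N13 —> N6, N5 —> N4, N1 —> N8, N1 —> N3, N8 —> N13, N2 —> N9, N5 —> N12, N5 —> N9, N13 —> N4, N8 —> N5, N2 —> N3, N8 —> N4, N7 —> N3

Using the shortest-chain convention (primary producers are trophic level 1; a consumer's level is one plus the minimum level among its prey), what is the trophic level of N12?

Trophic level 4

N7 is a producer → level 1.
N3 eats N7 → level 2.
N11 eats N3 → level 3.
N12 eats N11 → level 4.
No prey of N12 is below level 3, so 4 is the minimum.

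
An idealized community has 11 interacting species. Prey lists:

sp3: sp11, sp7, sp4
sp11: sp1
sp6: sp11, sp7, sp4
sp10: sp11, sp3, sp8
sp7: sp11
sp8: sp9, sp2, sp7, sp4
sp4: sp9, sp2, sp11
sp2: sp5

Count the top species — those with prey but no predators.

Top species (has prey, but nothing eats it): sp6, sp10.
Count: 2.

2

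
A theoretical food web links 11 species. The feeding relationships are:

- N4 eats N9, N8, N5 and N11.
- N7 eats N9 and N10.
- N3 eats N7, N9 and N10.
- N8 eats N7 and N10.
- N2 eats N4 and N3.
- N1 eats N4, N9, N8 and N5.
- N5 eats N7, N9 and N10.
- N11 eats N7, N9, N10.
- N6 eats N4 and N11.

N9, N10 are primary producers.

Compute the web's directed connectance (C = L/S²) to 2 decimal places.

C = 0.21

The web has S = 11 species and L = 25 feeding links.
C = L / S² = 25 / 121 = 0.2066 ≈ 0.21.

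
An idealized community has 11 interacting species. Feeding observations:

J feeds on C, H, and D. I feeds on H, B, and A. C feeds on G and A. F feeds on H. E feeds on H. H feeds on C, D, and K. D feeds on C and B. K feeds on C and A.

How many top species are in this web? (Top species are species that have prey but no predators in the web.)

Top species (has prey, but nothing eats it): E, F, J, I.
Count: 4.

4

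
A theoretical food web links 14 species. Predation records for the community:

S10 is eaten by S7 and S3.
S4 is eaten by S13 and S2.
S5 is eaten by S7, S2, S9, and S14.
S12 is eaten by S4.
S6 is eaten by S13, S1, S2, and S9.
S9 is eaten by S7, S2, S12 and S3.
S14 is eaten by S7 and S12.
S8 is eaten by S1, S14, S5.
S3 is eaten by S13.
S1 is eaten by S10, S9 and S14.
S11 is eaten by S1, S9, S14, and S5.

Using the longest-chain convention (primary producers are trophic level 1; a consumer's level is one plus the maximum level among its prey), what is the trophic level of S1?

S11 is a producer → level 1.
S1 eats S11 (level 1); other prey at levels: S8 1, S6 1 → level 2.

Trophic level 2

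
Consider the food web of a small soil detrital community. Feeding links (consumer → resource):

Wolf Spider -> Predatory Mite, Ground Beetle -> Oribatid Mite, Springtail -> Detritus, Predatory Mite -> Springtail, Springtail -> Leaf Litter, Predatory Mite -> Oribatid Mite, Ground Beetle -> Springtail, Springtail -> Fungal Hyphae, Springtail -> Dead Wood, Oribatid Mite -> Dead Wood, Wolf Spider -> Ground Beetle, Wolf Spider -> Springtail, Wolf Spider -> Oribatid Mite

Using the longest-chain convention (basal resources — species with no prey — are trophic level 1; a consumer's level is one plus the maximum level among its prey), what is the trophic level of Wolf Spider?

Leaf Litter has no prey (basal) → level 1.
Springtail eats Leaf Litter (level 1); other prey at levels: Dead Wood 1, Detritus 1, Fungal Hyphae 1 → level 2.
Predatory Mite eats Springtail (level 2); other prey at levels: Oribatid Mite 2 → level 3.
Wolf Spider eats Predatory Mite (level 3); other prey at levels: Springtail 2, Oribatid Mite 2, Ground Beetle 3 → level 4.

Trophic level 4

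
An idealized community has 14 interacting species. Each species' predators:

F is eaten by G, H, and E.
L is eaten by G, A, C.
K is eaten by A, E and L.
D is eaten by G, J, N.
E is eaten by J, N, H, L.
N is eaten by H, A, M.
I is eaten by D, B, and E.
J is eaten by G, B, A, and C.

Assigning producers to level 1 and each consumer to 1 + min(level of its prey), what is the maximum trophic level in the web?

4

Producers (level 1): I, K, F.
Following each consumer down to its lowest-level prey: I → D → N → M (levels 1 through 4).
All prey of M (N 3) are at level 3 or above, so M is at level 1 + 3 = 4.
Every consumer has at least one prey at level 3 or below, so none exceeds level 4.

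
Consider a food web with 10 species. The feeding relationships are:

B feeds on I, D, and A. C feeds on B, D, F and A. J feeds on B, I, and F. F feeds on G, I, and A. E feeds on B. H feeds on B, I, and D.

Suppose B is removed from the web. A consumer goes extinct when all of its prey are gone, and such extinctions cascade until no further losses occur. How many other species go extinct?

Remove B.
Round 1: E (all prey gone) → extinct.
No further losses. Total secondary extinctions: 1.

1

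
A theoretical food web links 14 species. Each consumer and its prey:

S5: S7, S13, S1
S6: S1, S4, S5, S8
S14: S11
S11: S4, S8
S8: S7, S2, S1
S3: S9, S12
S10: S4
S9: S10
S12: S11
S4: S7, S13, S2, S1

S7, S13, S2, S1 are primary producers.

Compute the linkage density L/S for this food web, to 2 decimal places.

L/S = 1.57

There are L = 22 links among S = 14 species.
L/S = 22/14 = 1.5714 ≈ 1.57.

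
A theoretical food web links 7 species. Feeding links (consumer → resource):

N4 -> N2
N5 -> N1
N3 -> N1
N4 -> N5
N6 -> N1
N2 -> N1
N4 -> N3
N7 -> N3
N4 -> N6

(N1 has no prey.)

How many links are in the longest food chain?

2 links

One longest chain: N1 → N3 → N7.
It has 3 species and 2 links.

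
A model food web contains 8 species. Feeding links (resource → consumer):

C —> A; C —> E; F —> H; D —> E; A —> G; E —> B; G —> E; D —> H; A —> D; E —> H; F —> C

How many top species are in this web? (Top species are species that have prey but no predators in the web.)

2

Top species (has prey, but nothing eats it): B, H.
Count: 2.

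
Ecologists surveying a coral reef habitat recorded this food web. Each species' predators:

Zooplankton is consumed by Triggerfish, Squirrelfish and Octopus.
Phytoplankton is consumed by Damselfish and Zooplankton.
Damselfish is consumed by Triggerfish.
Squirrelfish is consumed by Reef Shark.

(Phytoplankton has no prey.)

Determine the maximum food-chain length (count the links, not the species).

One longest chain: Phytoplankton → Zooplankton → Squirrelfish → Reef Shark.
It has 4 species and 3 links.

3 links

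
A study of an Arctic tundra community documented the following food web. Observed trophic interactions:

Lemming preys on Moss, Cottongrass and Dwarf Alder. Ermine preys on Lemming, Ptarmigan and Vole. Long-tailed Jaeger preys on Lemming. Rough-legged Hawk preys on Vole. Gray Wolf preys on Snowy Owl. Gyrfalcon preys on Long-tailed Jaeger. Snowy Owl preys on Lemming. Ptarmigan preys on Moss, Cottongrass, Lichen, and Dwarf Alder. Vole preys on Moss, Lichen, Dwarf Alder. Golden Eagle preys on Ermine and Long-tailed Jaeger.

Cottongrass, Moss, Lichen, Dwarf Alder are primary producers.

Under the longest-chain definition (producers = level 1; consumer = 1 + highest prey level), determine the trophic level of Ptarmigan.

Trophic level 2

Cottongrass is a producer → level 1.
Ptarmigan eats Cottongrass (level 1); other prey at levels: Moss 1, Lichen 1, Dwarf Alder 1 → level 2.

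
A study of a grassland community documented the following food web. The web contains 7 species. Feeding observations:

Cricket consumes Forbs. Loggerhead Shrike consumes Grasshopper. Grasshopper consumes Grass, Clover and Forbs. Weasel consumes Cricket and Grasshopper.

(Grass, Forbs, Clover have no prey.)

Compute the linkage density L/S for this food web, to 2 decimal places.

There are L = 7 links among S = 7 species.
L/S = 7/7 = 1.0000 ≈ 1.00.

L/S = 1.00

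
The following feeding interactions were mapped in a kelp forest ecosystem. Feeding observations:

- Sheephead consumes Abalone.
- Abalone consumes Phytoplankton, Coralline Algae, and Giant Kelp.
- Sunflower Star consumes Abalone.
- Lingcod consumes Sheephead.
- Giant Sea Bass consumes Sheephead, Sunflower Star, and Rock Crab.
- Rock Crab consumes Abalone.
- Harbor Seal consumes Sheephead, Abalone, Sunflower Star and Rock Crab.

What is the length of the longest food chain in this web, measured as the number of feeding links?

One longest chain: Giant Kelp → Abalone → Sheephead → Giant Sea Bass.
It has 4 species and 3 links.

3 links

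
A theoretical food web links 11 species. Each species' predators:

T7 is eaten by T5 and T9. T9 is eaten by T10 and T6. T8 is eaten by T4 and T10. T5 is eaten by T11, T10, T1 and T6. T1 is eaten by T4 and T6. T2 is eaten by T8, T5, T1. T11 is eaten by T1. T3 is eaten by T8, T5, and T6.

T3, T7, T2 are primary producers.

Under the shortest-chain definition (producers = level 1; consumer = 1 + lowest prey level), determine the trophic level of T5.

T3 is a producer → level 1.
T5 eats T3 → level 2.

Trophic level 2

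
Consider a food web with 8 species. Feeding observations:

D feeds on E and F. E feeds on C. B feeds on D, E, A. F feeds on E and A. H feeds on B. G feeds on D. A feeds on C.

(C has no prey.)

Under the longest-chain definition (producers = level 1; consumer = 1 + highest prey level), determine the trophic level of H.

Trophic level 6

C is a producer → level 1.
E eats C → level 2.
F eats E (level 2); other prey at levels: A 2 → level 3.
D eats F (level 3); other prey at levels: E 2 → level 4.
B eats D (level 4); other prey at levels: E 2, A 2 → level 5.
H eats B → level 6.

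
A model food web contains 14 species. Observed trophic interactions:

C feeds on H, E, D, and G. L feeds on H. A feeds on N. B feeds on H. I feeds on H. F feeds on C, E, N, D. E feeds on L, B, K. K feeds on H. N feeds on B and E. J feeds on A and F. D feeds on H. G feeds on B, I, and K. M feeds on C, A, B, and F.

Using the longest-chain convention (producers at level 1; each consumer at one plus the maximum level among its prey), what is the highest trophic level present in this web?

Producers (level 1): H.
H → L → E → N → F → J gives J level 6.
No species has a prey at level 6, so no species reaches level 7.

6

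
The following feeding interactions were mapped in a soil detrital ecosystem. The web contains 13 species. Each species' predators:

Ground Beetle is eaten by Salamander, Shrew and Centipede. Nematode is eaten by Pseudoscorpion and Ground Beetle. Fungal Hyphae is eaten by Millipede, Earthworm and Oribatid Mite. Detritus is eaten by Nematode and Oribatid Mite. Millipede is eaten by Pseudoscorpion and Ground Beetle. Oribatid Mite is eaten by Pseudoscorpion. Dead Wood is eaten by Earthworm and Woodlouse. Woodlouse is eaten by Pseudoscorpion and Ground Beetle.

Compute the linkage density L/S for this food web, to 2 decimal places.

L/S = 1.31

There are L = 17 links among S = 13 species.
L/S = 17/13 = 1.3077 ≈ 1.31.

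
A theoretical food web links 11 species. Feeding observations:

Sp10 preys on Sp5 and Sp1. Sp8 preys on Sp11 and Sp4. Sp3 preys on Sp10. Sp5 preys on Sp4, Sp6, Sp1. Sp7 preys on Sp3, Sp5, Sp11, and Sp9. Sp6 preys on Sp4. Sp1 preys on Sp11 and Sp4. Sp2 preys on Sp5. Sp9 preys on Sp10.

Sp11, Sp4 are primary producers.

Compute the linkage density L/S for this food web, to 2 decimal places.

L/S = 1.55

There are L = 17 links among S = 11 species.
L/S = 17/11 = 1.5455 ≈ 1.55.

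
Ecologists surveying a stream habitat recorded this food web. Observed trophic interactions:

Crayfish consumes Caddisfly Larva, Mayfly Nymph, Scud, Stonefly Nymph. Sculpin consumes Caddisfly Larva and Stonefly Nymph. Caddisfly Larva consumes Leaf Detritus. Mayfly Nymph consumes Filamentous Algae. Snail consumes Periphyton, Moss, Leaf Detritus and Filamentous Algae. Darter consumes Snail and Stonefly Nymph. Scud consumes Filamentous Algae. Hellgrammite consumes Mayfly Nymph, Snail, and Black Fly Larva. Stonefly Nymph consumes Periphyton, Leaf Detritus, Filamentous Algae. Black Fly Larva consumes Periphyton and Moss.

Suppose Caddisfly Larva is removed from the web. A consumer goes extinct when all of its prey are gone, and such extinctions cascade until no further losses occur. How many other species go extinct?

Remove Caddisfly Larva.
Every predator of it retains at least one other prey: Sculpin still has Stonefly Nymph; Crayfish still has Mayfly Nymph, Stonefly Nymph, Scud.
No consumer loses all prey, so no secondary extinctions occur.

0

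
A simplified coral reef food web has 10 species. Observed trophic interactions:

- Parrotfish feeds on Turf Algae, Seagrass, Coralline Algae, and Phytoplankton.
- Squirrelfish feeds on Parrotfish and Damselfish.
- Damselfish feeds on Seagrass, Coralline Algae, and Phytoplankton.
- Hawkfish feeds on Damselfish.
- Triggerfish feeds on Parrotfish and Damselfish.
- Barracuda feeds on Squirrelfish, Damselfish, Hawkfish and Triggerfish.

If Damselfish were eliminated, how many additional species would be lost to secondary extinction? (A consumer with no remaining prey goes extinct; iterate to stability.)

Remove Damselfish.
Round 1: Hawkfish (all prey gone) → extinct.
No further losses. Total secondary extinctions: 1.

1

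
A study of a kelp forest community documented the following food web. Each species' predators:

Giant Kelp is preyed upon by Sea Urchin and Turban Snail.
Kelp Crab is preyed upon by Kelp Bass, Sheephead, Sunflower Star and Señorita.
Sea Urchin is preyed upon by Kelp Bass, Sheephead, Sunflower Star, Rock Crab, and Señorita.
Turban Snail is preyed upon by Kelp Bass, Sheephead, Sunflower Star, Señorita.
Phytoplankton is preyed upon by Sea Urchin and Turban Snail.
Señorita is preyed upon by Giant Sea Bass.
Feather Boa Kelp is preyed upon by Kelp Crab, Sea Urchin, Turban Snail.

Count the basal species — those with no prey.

Basal species (no prey listed): Giant Kelp, Phytoplankton, Feather Boa Kelp.
Count: 3.

3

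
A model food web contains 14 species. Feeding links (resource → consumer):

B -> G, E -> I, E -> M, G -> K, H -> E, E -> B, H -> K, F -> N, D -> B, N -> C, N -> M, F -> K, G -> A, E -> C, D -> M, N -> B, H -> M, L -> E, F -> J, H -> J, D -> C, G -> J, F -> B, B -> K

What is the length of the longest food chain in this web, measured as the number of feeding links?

One longest chain: F → N → B → G → A.
It has 5 species and 4 links.

4 links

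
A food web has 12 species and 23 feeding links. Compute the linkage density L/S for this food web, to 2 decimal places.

There are L = 23 links among S = 12 species.
L/S = 23/12 = 1.9167 ≈ 1.92.

L/S = 1.92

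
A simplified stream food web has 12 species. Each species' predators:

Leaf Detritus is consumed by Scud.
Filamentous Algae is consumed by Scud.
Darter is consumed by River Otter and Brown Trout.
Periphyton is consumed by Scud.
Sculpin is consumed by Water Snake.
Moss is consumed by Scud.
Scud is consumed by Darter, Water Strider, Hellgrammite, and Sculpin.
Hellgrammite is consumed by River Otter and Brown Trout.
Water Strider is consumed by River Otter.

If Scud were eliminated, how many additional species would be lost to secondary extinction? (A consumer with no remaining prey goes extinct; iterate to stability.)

7

Remove Scud.
Round 1: Sculpin (all prey gone), Water Strider (all prey gone), Hellgrammite (all prey gone), Darter (all prey gone) → extinct.
Round 2: Water Snake (all prey gone), Brown Trout (all prey gone), River Otter (all prey gone) → extinct.
No further losses. Total secondary extinctions: 7.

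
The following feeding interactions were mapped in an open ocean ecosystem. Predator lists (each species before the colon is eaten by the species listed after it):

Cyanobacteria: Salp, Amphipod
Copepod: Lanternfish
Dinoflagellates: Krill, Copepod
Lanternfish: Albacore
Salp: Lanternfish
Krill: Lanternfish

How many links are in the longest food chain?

3 links

One longest chain: Dinoflagellates → Krill → Lanternfish → Albacore.
It has 4 species and 3 links.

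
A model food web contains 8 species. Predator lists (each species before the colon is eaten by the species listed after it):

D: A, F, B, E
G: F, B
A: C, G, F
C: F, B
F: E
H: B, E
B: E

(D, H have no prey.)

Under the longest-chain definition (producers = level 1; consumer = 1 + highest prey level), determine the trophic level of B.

Trophic level 4

D is a producer → level 1.
A eats D → level 2.
C eats A → level 3.
B eats C (level 3); other prey at levels: D 1, H 1, G 3 → level 4.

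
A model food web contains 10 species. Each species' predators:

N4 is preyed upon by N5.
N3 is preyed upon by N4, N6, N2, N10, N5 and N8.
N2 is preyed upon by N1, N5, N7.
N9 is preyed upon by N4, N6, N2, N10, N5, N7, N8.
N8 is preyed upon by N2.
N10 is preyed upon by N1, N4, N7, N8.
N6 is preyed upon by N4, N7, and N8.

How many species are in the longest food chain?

5 species

One longest chain: N3 → N6 → N8 → N2 → N5.
It has 5 species and 4 links.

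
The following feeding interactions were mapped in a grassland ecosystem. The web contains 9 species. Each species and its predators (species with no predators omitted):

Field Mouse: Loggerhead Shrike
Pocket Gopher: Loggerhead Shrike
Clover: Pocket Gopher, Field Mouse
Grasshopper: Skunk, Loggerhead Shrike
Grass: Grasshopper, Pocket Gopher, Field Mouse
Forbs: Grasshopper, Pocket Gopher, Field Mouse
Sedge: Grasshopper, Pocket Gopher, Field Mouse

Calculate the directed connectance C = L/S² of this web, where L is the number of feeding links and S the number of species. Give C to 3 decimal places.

C = 0.185

The web has S = 9 species and L = 15 feeding links.
C = L / S² = 15 / 81 = 0.1852 ≈ 0.185.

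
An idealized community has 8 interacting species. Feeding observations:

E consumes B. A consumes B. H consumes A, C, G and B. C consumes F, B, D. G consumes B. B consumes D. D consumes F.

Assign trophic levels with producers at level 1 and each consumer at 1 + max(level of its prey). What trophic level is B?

F is a producer → level 1.
D eats F → level 2.
B eats D → level 3.

Trophic level 3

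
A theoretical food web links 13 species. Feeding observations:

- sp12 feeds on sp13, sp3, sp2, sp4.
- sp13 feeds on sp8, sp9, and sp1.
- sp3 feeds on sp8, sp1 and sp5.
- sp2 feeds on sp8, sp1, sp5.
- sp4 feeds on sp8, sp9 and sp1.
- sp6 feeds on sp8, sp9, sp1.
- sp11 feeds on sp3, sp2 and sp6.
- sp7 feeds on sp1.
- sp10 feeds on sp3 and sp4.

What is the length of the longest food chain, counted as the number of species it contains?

3 species

One longest chain: sp8 → sp3 → sp11.
It has 3 species and 2 links.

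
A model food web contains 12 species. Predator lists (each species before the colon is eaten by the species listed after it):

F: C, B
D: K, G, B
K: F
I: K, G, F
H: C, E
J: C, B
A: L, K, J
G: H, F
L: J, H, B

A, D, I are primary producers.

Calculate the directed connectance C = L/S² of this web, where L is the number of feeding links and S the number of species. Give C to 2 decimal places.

C = 0.15

The web has S = 12 species and L = 21 feeding links.
C = L / S² = 21 / 144 = 0.1458 ≈ 0.15.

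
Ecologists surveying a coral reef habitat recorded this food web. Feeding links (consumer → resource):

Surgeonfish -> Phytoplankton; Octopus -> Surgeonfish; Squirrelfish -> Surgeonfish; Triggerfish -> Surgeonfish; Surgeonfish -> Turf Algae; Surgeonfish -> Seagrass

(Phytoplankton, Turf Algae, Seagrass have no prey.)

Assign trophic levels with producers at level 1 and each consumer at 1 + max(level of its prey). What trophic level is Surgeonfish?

Phytoplankton is a producer → level 1.
Surgeonfish eats Phytoplankton (level 1); other prey at levels: Turf Algae 1, Seagrass 1 → level 2.

Trophic level 2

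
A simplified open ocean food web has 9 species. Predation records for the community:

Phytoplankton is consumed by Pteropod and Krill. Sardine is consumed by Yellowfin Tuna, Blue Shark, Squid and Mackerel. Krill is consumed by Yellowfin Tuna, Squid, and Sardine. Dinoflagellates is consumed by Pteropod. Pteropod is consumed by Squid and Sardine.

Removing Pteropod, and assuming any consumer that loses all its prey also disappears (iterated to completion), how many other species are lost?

Remove Pteropod.
Every predator of it retains at least one other prey: Sardine still has Krill; Squid still has Krill, Sardine.
No consumer loses all prey, so no secondary extinctions occur.

0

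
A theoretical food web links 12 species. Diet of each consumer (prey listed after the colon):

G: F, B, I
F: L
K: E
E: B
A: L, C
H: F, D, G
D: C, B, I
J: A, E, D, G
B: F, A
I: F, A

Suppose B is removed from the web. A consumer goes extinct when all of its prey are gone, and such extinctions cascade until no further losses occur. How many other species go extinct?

2

Remove B.
Round 1: E (all prey gone) → extinct.
Round 2: K (all prey gone) → extinct.
No further losses. Total secondary extinctions: 2.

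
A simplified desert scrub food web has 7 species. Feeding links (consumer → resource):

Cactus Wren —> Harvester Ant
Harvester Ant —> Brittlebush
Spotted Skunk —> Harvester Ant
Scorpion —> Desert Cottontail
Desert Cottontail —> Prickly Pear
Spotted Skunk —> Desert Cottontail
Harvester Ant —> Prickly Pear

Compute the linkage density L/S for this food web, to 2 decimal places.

L/S = 1.00

There are L = 7 links among S = 7 species.
L/S = 7/7 = 1.0000 ≈ 1.00.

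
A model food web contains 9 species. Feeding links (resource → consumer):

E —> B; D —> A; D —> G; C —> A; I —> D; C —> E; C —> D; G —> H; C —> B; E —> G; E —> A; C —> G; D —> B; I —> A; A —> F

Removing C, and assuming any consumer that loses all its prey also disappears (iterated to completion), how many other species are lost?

Remove C.
Round 1: E (all prey gone) → extinct.
No further losses. Total secondary extinctions: 1.

1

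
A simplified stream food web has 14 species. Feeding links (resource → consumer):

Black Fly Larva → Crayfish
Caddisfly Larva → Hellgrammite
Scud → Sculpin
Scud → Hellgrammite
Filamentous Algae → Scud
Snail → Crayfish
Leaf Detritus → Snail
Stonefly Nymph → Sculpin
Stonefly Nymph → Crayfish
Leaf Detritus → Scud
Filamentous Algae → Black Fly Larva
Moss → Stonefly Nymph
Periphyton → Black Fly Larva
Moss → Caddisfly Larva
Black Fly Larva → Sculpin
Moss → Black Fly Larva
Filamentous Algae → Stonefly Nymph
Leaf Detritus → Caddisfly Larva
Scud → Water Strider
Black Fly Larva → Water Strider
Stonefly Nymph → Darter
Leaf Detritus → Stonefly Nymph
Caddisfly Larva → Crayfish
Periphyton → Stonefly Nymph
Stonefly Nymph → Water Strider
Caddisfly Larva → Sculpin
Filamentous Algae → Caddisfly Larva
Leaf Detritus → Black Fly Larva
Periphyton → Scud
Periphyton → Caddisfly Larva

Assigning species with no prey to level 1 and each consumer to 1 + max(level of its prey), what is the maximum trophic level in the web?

Basal resources (level 1): Moss, Filamentous Algae, Periphyton, Leaf Detritus.
Moss → Stonefly Nymph → Darter gives Darter level 3.
No species has a prey at level 3, so no species reaches level 4.

3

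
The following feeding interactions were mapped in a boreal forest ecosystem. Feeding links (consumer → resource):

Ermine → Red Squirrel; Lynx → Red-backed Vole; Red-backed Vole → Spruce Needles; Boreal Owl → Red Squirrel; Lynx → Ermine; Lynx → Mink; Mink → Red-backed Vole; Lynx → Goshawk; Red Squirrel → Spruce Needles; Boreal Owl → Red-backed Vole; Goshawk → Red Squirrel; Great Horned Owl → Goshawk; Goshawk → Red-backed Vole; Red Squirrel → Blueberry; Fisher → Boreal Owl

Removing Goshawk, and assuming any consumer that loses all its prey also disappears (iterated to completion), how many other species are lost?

1

Remove Goshawk.
Round 1: Great Horned Owl (all prey gone) → extinct.
No further losses. Total secondary extinctions: 1.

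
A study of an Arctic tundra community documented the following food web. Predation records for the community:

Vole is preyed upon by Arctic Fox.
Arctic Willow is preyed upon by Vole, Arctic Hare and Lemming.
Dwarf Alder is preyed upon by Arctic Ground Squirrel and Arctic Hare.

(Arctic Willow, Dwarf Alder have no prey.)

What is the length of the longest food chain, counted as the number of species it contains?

One longest chain: Arctic Willow → Vole → Arctic Fox.
It has 3 species and 2 links.

3 species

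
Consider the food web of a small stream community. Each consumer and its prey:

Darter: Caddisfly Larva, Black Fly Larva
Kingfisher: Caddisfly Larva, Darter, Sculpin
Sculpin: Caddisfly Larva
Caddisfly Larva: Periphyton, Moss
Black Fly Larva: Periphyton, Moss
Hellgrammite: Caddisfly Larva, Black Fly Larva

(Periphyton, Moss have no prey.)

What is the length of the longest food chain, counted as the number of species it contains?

One longest chain: Periphyton → Caddisfly Larva → Darter → Kingfisher.
It has 4 species and 3 links.

4 species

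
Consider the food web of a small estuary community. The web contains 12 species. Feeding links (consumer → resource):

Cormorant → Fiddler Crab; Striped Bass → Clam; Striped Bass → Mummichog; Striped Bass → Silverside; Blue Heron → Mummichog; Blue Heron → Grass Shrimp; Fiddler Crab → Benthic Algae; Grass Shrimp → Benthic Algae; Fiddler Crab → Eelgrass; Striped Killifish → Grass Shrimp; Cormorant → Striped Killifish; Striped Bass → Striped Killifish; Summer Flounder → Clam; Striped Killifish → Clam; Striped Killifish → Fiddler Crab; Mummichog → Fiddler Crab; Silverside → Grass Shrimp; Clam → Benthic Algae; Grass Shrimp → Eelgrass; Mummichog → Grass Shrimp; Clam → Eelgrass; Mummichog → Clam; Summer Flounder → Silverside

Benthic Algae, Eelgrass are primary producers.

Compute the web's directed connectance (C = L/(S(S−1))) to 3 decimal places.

The web has S = 12 species and L = 23 feeding links.
C = L / (S(S−1)) = 23 / 132 = 0.1742 ≈ 0.174.

C = 0.174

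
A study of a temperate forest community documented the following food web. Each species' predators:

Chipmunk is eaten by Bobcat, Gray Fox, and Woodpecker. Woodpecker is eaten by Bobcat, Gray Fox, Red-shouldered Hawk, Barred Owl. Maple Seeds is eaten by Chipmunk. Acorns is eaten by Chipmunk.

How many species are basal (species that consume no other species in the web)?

2

Basal species (no prey listed): Acorns, Maple Seeds.
Count: 2.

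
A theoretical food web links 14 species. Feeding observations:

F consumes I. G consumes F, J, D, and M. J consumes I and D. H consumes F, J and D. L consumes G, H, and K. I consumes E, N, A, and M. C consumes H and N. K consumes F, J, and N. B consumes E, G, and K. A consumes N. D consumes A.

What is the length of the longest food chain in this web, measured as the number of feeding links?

5 links

One longest chain: N → A → I → J → G → L.
It has 6 species and 5 links.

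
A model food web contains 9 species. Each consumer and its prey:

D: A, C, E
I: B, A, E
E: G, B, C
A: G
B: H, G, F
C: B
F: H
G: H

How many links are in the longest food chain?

5 links

One longest chain: H → G → B → C → E → I.
It has 6 species and 5 links.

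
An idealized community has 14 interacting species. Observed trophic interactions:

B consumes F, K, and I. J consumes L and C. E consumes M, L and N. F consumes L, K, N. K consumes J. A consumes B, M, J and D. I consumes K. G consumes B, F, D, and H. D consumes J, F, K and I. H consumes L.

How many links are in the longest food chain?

One longest chain: L → J → K → F → B → A.
It has 6 species and 5 links.

5 links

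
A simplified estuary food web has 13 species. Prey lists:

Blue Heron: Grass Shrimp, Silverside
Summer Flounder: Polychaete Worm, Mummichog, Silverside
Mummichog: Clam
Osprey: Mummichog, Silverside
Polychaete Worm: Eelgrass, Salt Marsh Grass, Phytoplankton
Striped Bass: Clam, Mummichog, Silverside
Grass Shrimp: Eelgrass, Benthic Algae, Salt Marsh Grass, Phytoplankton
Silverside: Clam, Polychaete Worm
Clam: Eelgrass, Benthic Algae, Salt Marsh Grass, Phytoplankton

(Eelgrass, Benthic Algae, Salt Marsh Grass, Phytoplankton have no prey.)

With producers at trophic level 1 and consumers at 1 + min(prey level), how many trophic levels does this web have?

4

Producers (level 1): Eelgrass, Benthic Algae, Salt Marsh Grass, Phytoplankton.
Following each consumer down to its lowest-level prey: Eelgrass → Clam → Silverside → Osprey (levels 1 through 4).
All prey of Osprey (Silverside 3, Mummichog 3) are at level 3 or above, so Osprey is at level 1 + 3 = 4.
Every consumer has at least one prey at level 3 or below, so none exceeds level 4.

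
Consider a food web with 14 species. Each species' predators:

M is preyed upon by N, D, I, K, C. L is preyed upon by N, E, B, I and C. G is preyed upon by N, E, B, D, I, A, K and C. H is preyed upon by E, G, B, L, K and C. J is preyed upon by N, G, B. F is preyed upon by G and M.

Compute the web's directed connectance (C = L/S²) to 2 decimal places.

C = 0.15

The web has S = 14 species and L = 29 feeding links.
C = L / S² = 29 / 196 = 0.1480 ≈ 0.15.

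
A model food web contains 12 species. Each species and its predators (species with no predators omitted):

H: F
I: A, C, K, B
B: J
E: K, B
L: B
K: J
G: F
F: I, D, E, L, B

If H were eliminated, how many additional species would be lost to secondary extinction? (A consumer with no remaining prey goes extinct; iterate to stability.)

Remove H.
Every predator of it retains at least one other prey: F still has G.
No consumer loses all prey, so no secondary extinctions occur.

0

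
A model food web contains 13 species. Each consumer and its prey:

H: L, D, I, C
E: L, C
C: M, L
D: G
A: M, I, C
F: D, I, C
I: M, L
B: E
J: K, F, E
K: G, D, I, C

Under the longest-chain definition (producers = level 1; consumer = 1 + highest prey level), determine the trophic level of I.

M is a producer → level 1.
I eats M (level 1); other prey at levels: L 1 → level 2.

Trophic level 2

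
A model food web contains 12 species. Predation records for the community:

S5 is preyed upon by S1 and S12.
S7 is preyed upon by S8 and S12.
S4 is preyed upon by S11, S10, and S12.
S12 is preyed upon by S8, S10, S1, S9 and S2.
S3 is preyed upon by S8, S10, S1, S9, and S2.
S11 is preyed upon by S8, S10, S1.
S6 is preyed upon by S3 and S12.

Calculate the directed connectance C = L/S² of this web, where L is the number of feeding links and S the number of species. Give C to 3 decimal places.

C = 0.153

The web has S = 12 species and L = 22 feeding links.
C = L / S² = 22 / 144 = 0.1528 ≈ 0.153.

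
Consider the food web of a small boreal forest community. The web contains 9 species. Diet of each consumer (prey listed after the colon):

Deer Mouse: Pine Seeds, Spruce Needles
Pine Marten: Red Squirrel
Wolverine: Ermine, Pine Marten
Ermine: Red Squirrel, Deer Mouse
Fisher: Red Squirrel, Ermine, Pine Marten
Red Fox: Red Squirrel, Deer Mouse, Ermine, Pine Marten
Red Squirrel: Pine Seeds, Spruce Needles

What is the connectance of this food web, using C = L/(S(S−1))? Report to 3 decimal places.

The web has S = 9 species and L = 16 feeding links.
C = L / (S(S−1)) = 16 / 72 = 0.2222 ≈ 0.222.

C = 0.222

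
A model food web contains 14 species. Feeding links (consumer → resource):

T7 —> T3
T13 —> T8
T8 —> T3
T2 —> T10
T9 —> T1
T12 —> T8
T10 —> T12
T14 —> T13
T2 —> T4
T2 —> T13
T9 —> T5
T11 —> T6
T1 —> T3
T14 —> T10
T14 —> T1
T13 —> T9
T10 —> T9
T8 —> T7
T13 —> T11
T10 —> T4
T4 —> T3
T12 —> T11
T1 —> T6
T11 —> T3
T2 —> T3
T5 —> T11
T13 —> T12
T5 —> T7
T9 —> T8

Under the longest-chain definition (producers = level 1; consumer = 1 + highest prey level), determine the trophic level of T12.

Trophic level 4

T3 is a producer → level 1.
T7 eats T3 → level 2.
T8 eats T7 (level 2); other prey at levels: T3 1 → level 3.
T12 eats T8 (level 3); other prey at levels: T11 2 → level 4.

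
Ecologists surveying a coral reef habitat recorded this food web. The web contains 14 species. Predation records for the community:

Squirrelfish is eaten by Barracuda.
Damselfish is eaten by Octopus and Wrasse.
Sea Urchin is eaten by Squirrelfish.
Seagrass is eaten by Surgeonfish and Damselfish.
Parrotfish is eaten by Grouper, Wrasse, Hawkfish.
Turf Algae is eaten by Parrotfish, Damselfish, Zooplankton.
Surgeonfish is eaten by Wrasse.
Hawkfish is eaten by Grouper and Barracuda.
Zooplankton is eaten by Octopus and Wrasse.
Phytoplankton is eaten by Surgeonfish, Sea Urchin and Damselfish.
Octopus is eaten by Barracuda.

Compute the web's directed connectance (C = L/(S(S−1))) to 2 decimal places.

C = 0.12

The web has S = 14 species and L = 21 feeding links.
C = L / (S(S−1)) = 21 / 182 = 0.1154 ≈ 0.12.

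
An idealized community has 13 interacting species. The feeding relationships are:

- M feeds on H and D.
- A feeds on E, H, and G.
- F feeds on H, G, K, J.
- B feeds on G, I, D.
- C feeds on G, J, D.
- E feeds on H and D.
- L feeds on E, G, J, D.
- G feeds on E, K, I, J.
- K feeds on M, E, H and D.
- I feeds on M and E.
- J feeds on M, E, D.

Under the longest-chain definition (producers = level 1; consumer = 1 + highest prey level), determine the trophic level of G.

D is a producer → level 1.
M eats D (level 1); other prey at levels: H 1 → level 2.
K eats M (level 2); other prey at levels: D 1, H 1, E 2 → level 3.
G eats K (level 3); other prey at levels: E 2, J 3, I 3 → level 4.

Trophic level 4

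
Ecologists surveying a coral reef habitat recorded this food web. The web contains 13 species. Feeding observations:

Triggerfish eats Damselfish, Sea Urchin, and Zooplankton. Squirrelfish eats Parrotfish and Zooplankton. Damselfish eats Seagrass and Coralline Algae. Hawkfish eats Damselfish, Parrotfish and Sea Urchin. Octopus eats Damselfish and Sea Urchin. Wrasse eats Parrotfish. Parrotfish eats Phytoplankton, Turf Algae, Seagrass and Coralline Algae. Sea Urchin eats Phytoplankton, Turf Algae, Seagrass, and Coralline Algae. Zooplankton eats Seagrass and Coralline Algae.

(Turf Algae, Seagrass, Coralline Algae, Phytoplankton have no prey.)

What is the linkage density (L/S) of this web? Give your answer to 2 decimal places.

L/S = 1.77

There are L = 23 links among S = 13 species.
L/S = 23/13 = 1.7692 ≈ 1.77.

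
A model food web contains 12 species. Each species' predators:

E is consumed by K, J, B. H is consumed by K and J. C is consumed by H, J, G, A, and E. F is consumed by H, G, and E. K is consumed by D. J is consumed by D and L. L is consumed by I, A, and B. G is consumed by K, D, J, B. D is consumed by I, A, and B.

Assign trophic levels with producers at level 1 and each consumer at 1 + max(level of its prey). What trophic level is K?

Trophic level 3

F is a producer → level 1.
H eats F (level 1); other prey at levels: C 1 → level 2.
K eats H (level 2); other prey at levels: E 2, G 2 → level 3.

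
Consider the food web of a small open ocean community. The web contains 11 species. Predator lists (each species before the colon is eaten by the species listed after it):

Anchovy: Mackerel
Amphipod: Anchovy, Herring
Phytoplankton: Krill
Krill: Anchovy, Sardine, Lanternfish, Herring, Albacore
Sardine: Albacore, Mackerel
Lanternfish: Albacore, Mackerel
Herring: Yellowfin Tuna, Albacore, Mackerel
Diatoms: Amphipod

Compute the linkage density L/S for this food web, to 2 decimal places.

L/S = 1.55

There are L = 17 links among S = 11 species.
L/S = 17/11 = 1.5455 ≈ 1.55.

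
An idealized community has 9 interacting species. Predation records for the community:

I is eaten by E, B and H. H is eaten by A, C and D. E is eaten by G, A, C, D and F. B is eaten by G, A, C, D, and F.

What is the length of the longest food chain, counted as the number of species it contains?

3 species

One longest chain: I → E → C.
It has 3 species and 2 links.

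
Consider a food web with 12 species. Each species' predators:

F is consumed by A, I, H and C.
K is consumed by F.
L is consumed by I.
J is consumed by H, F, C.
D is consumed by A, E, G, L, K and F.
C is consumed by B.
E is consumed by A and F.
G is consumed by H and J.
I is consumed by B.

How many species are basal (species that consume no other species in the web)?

Basal species (no prey listed): D.
Count: 1.

1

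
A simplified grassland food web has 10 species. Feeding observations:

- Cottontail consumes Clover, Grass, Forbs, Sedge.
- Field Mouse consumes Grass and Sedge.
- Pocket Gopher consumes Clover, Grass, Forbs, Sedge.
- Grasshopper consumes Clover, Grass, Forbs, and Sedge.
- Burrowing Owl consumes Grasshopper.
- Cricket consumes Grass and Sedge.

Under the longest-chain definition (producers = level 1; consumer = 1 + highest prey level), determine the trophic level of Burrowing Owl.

Forbs is a producer → level 1.
Grasshopper eats Forbs (level 1); other prey at levels: Sedge 1, Grass 1, Clover 1 → level 2.
Burrowing Owl eats Grasshopper → level 3.

Trophic level 3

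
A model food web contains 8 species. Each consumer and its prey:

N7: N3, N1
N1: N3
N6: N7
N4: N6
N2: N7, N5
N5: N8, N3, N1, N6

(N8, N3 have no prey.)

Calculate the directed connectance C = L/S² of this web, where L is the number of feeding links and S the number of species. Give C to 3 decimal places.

The web has S = 8 species and L = 11 feeding links.
C = L / S² = 11 / 64 = 0.1719 ≈ 0.172.

C = 0.172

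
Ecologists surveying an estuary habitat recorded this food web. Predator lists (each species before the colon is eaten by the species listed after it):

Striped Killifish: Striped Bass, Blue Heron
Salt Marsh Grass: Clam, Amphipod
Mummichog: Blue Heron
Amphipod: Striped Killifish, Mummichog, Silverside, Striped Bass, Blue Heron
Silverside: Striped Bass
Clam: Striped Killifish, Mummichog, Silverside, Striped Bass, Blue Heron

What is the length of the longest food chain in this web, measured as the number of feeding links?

3 links

One longest chain: Salt Marsh Grass → Clam → Striped Killifish → Striped Bass.
It has 4 species and 3 links.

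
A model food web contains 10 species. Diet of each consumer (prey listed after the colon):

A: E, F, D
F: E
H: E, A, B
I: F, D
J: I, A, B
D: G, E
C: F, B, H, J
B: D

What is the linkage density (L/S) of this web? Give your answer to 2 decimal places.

L/S = 1.90

There are L = 19 links among S = 10 species.
L/S = 19/10 = 1.9000 ≈ 1.90.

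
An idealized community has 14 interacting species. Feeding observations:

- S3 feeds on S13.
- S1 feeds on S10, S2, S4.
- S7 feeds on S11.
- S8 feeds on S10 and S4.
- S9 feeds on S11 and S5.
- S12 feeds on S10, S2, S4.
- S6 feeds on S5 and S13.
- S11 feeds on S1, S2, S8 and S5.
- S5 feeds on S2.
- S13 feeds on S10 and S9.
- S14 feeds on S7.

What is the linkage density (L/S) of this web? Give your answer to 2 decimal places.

There are L = 22 links among S = 14 species.
L/S = 22/14 = 1.5714 ≈ 1.57.

L/S = 1.57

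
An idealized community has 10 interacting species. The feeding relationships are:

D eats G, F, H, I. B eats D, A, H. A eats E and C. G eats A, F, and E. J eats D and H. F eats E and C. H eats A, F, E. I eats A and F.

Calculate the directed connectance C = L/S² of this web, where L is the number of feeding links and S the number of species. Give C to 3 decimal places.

The web has S = 10 species and L = 21 feeding links.
C = L / S² = 21 / 100 = 0.2100 ≈ 0.210.

C = 0.210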